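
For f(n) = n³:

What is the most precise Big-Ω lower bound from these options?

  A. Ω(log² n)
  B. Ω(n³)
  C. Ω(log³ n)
B

f(n) = n³ is Ω(n³).
All listed options are valid Big-Ω bounds (lower bounds),
but Ω(n³) is the tightest (largest valid bound).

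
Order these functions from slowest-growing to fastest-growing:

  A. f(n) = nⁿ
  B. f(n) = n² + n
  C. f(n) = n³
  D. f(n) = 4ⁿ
B < C < D < A

Comparing growth rates:
B = n² + n is O(n²)
C = n³ is O(n³)
D = 4ⁿ is O(4ⁿ)
A = nⁿ is O(nⁿ)

Therefore, the order from slowest to fastest is: B < C < D < A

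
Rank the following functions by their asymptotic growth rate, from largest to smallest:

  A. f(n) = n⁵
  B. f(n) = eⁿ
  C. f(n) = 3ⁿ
C > B > A

Comparing growth rates:
C = 3ⁿ is O(3ⁿ)
B = eⁿ is O(eⁿ)
A = n⁵ is O(n⁵)

Therefore, the order from fastest to slowest is: C > B > A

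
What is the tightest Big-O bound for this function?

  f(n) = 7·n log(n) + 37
O(n log n)

The dominant term in 7·n log(n) + 37 is 7·n log(n), which is Θ(n log n).
Lower-order terms (37) are asymptotically negligible.
Constants are absorbed, so the tightest bound is O(n log n).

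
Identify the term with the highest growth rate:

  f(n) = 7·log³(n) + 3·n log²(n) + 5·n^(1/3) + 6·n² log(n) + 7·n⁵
7·n⁵

Looking at each term:
  - 7·log³(n) is O(log³ n)
  - 3·n log²(n) is O(n log² n)
  - 5·n^(1/3) is O(n^(1/3))
  - 6·n² log(n) is O(n² log n)
  - 7·n⁵ is O(n⁵)

The term 7·n⁵ (O(n⁵)) grows fastest and dominates all others.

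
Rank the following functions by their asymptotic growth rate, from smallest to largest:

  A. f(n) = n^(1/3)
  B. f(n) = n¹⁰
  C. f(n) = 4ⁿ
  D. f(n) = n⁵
A < D < B < C

Comparing growth rates:
A = n^(1/3) is O(n^(1/3))
D = n⁵ is O(n⁵)
B = n¹⁰ is O(n¹⁰)
C = 4ⁿ is O(4ⁿ)

Therefore, the order from slowest to fastest is: A < D < B < C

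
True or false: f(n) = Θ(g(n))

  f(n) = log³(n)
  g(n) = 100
False

f(n) = log³(n) is O(log³ n), and g(n) = 100 is O(1).
Since they have different growth rates, f(n) = Θ(g(n)) is false.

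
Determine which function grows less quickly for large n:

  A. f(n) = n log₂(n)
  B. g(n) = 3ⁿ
A

f(n) = n log₂(n) is O(n log n), while g(n) = 3ⁿ is O(3ⁿ).
Since O(n log n) grows slower than O(3ⁿ), f(n) is dominated.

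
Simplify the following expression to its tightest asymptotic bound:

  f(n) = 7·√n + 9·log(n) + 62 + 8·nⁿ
Θ(nⁿ)

Order the terms by growth rate: 62 ≺ 9·log(n) ≺ 7·√n ≺ 8·nⁿ.
The fastest-growing term 8·nⁿ dominates as n → ∞; dropping its constant factor gives Θ(nⁿ).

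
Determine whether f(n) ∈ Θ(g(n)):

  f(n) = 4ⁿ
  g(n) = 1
False

f(n) = 4ⁿ is O(4ⁿ), and g(n) = 1 is O(1).
Since they have different growth rates, f(n) = Θ(g(n)) is false.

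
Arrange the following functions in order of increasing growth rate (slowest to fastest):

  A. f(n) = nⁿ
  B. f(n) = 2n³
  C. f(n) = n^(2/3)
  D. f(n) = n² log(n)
C < D < B < A

Comparing growth rates:
C = n^(2/3) is O(n^(2/3))
D = n² log(n) is O(n² log n)
B = 2n³ is O(n³)
A = nⁿ is O(nⁿ)

Therefore, the order from slowest to fastest is: C < D < B < A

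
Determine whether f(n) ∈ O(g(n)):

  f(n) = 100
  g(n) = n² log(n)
True

f(n) = 100 is O(1), and g(n) = n² log(n) is O(n² log n).
Since O(1) ⊆ O(n² log n) (f grows no faster than g), f(n) = O(g(n)) is true.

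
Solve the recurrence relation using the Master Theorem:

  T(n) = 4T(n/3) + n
Θ(n^log₃(4))

Master Theorem: a = 4, b = 3, f(n) = n.
Compute the critical exponent d = log₃(4) = 1.262.
Compare f(n) = Θ(n) against n^d:
  k = 1 < d = 1.262, so f(n) = O(n^(d-ε)) — Case 1.
  The recursion cost dominates: T(n) = Θ(n^d) = Θ(n^log₃(4)).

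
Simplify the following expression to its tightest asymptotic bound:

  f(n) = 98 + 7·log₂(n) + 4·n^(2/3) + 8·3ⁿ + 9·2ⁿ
Θ(3ⁿ)

Order the terms by growth rate: 98 ≺ 7·log₂(n) ≺ 4·n^(2/3) ≺ 9·2ⁿ ≺ 8·3ⁿ.
The fastest-growing term 8·3ⁿ dominates as n → ∞; dropping its constant factor gives Θ(3ⁿ).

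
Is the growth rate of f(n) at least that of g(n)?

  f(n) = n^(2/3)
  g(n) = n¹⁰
False

f(n) = n^(2/3) is O(n^(2/3)), and g(n) = n¹⁰ is O(n¹⁰).
Since O(n^(2/3)) grows slower than O(n¹⁰), f(n) = Ω(g(n)) is false.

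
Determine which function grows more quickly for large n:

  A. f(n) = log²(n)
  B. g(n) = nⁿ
B

f(n) = log²(n) is O(log² n), while g(n) = nⁿ is O(nⁿ).
Since O(nⁿ) grows faster than O(log² n), g(n) dominates.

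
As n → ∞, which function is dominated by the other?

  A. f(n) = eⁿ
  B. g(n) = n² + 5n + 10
B

f(n) = eⁿ is O(eⁿ), while g(n) = n² + 5n + 10 is O(n²).
Since O(n²) grows slower than O(eⁿ), g(n) is dominated.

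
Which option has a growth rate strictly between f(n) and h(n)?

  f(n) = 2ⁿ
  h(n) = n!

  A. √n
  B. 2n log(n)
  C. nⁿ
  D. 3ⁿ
D

We need g(n) with 2ⁿ = o(g(n)) and g(n) = o(n!), i.e. O(2ⁿ) ≺ g ≺ O(n!).
Check each option:
  A. √n — O(√n) does not grow strictly faster than f(n)
  B. 2n log(n) — O(n log n) does not grow strictly faster than f(n)
  C. nⁿ — O(nⁿ) does not grow strictly slower than h(n)
  D. 3ⁿ — O(3ⁿ) is strictly between O(2ⁿ) and O(n!) ✓

Only option D (3ⁿ) lies strictly between.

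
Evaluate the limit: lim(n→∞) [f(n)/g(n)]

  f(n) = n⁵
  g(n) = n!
0

Since n⁵ (O(n⁵)) grows slower than n! (O(n!)),
the ratio f(n)/g(n) → 0 as n → ∞.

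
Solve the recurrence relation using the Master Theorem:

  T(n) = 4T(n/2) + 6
Θ(n²)

Master Theorem: a = 4, b = 2, f(n) = 6.
Compute the critical exponent d = log₂(4) = 2.
Compare f(n) = Θ(1) against n^d:
  k = 0 < d = 2, so f(n) = O(n^(d-ε)) — Case 1.
  The recursion cost dominates: T(n) = Θ(n^d) = Θ(n²).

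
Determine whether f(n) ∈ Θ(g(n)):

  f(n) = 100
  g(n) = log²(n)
False

f(n) = 100 is O(1), and g(n) = log²(n) is O(log² n).
Since they have different growth rates, f(n) = Θ(g(n)) is false.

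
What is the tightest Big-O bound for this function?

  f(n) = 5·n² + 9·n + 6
O(n²)

The dominant term in 5·n² + 9·n + 6 is 5·n², which is Θ(n²).
Lower-order terms (9·n, 6) are asymptotically negligible.
Constants are absorbed, so the tightest bound is O(n²).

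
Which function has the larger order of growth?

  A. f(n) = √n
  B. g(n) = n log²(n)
B

f(n) = √n is O(√n), while g(n) = n log²(n) is O(n log² n).
Since O(n log² n) grows faster than O(√n), g(n) dominates.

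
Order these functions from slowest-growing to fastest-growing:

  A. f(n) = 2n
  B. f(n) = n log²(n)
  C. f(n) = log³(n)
C < A < B

Comparing growth rates:
C = log³(n) is O(log³ n)
A = 2n is O(n)
B = n log²(n) is O(n log² n)

Therefore, the order from slowest to fastest is: C < A < B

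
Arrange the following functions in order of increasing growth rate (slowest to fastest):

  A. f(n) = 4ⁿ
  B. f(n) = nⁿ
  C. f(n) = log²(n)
C < A < B

Comparing growth rates:
C = log²(n) is O(log² n)
A = 4ⁿ is O(4ⁿ)
B = nⁿ is O(nⁿ)

Therefore, the order from slowest to fastest is: C < A < B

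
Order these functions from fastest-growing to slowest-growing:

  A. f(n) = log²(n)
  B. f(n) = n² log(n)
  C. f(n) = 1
B > A > C

Comparing growth rates:
B = n² log(n) is O(n² log n)
A = log²(n) is O(log² n)
C = 1 is O(1)

Therefore, the order from fastest to slowest is: B > A > C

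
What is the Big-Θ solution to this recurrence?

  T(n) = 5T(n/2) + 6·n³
Θ(n³)

Master Theorem: a = 5, b = 2, f(n) = 6·n³.
Compute the critical exponent d = log₂(5) = 2.322.
Compare f(n) = Θ(n³) against n^d:
  k = 3 > d = 2.322, so f(n) = Ω(n^(d+ε)) — Case 3.
  Regularity: a·(n/b)^3/n^3 = a/b^3 = 5/8 < 1 ✓.
  The top-level work dominates: T(n) = Θ(f(n)) = Θ(n³).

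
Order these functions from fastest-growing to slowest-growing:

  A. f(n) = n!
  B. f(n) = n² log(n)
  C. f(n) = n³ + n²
A > C > B

Comparing growth rates:
A = n! is O(n!)
C = n³ + n² is O(n³)
B = n² log(n) is O(n² log n)

Therefore, the order from fastest to slowest is: A > C > B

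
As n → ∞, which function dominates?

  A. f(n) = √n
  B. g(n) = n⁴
B

f(n) = √n is O(√n), while g(n) = n⁴ is O(n⁴).
Since O(n⁴) grows faster than O(√n), g(n) dominates.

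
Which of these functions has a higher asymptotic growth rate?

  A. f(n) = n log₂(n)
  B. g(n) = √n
A

f(n) = n log₂(n) is O(n log n), while g(n) = √n is O(√n).
Since O(n log n) grows faster than O(√n), f(n) dominates.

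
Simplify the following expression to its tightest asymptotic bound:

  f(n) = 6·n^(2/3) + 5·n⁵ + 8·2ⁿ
Θ(2ⁿ)

Order the terms by growth rate: 6·n^(2/3) ≺ 5·n⁵ ≺ 8·2ⁿ.
The fastest-growing term 8·2ⁿ dominates as n → ∞; dropping its constant factor gives Θ(2ⁿ).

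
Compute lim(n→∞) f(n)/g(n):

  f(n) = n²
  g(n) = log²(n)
∞

Since n² (O(n²)) grows faster than log²(n) (O(log² n)),
the ratio f(n)/g(n) → ∞ as n → ∞.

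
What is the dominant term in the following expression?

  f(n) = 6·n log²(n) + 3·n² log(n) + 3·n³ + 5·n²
3·n³

Looking at each term:
  - 6·n log²(n) is O(n log² n)
  - 3·n² log(n) is O(n² log n)
  - 3·n³ is O(n³)
  - 5·n² is O(n²)

The term 3·n³ (O(n³)) grows fastest and dominates all others.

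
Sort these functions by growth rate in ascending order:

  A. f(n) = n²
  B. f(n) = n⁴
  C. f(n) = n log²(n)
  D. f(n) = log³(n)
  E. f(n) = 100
E < D < C < A < B

Comparing growth rates:
E = 100 is O(1)
D = log³(n) is O(log³ n)
C = n log²(n) is O(n log² n)
A = n² is O(n²)
B = n⁴ is O(n⁴)

Therefore, the order from slowest to fastest is: E < D < C < A < B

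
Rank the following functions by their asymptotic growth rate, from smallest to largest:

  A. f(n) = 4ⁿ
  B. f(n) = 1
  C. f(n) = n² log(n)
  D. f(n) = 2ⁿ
B < C < D < A

Comparing growth rates:
B = 1 is O(1)
C = n² log(n) is O(n² log n)
D = 2ⁿ is O(2ⁿ)
A = 4ⁿ is O(4ⁿ)

Therefore, the order from slowest to fastest is: B < C < D < A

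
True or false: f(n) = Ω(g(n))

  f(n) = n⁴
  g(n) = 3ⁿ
False

f(n) = n⁴ is O(n⁴), and g(n) = 3ⁿ is O(3ⁿ).
Since O(n⁴) grows slower than O(3ⁿ), f(n) = Ω(g(n)) is false.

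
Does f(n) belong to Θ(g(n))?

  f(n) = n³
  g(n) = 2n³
True

f(n) = n³ and g(n) = 2n³ are both O(n³).
Since they have the same asymptotic growth rate, f(n) = Θ(g(n)) is true.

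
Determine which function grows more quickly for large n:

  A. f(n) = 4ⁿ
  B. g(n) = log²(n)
A

f(n) = 4ⁿ is O(4ⁿ), while g(n) = log²(n) is O(log² n).
Since O(4ⁿ) grows faster than O(log² n), f(n) dominates.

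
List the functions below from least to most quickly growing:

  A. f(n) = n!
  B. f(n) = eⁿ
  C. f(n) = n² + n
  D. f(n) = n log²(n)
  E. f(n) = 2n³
D < C < E < B < A

Comparing growth rates:
D = n log²(n) is O(n log² n)
C = n² + n is O(n²)
E = 2n³ is O(n³)
B = eⁿ is O(eⁿ)
A = n! is O(n!)

Therefore, the order from slowest to fastest is: D < C < E < B < A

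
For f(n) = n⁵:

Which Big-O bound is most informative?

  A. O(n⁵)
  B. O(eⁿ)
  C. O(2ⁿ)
A

f(n) = n⁵ is O(n⁵).
All listed options are valid Big-O bounds (upper bounds),
but O(n⁵) is the tightest (smallest valid bound).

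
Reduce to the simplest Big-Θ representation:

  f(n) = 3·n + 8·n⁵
Θ(n⁵)

Order the terms by growth rate: 3·n ≺ 8·n⁵.
The fastest-growing term 8·n⁵ dominates as n → ∞; dropping its constant factor gives Θ(n⁵).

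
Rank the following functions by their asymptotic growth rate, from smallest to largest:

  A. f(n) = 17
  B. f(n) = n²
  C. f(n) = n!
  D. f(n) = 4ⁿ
A < B < D < C

Comparing growth rates:
A = 17 is O(1)
B = n² is O(n²)
D = 4ⁿ is O(4ⁿ)
C = n! is O(n!)

Therefore, the order from slowest to fastest is: A < B < D < C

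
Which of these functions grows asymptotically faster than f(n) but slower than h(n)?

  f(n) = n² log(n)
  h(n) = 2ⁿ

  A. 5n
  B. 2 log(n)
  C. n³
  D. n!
C

We need g(n) with n² log(n) = o(g(n)) and g(n) = o(2ⁿ), i.e. O(n² log n) ≺ g ≺ O(2ⁿ).
Check each option:
  A. 5n — O(n) does not grow strictly faster than f(n)
  B. 2 log(n) — O(log n) does not grow strictly faster than f(n)
  C. n³ — O(n³) is strictly between O(n² log n) and O(2ⁿ) ✓
  D. n! — O(n!) does not grow strictly slower than h(n)

Only option C (n³) lies strictly between.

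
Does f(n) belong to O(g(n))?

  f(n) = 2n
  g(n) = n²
True

f(n) = 2n is O(n), and g(n) = n² is O(n²).
Since O(n) ⊆ O(n²) (f grows no faster than g), f(n) = O(g(n)) is true.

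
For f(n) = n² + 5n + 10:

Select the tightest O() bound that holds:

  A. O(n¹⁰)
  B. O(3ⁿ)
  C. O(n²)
C

f(n) = n² + 5n + 10 is O(n²).
All listed options are valid Big-O bounds (upper bounds),
but O(n²) is the tightest (smallest valid bound).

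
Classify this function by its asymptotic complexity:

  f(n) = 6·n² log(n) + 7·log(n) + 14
O(n² log n)

The dominant term in 6·n² log(n) + 7·log(n) + 14 is 6·n² log(n), which is Θ(n² log n).
Lower-order terms (7·log(n), 14) are asymptotically negligible.
Constants are absorbed, so the tightest bound is O(n² log n).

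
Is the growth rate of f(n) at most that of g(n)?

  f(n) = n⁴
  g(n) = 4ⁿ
True

f(n) = n⁴ is O(n⁴), and g(n) = 4ⁿ is O(4ⁿ).
Since O(n⁴) ⊆ O(4ⁿ) (f grows no faster than g), f(n) = O(g(n)) is true.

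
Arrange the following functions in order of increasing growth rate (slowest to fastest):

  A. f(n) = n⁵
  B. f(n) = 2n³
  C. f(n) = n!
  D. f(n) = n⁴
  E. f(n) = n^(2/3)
E < B < D < A < C

Comparing growth rates:
E = n^(2/3) is O(n^(2/3))
B = 2n³ is O(n³)
D = n⁴ is O(n⁴)
A = n⁵ is O(n⁵)
C = n! is O(n!)

Therefore, the order from slowest to fastest is: E < B < D < A < C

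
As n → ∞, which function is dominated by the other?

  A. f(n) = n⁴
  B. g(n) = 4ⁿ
A

f(n) = n⁴ is O(n⁴), while g(n) = 4ⁿ is O(4ⁿ).
Since O(n⁴) grows slower than O(4ⁿ), f(n) is dominated.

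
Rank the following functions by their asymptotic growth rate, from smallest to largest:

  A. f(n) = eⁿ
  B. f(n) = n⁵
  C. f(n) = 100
C < B < A

Comparing growth rates:
C = 100 is O(1)
B = n⁵ is O(n⁵)
A = eⁿ is O(eⁿ)

Therefore, the order from slowest to fastest is: C < B < A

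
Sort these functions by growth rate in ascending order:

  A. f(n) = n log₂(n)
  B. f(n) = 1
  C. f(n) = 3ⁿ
B < A < C

Comparing growth rates:
B = 1 is O(1)
A = n log₂(n) is O(n log n)
C = 3ⁿ is O(3ⁿ)

Therefore, the order from slowest to fastest is: B < A < C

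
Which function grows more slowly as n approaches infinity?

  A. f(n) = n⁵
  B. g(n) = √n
B

f(n) = n⁵ is O(n⁵), while g(n) = √n is O(√n).
Since O(√n) grows slower than O(n⁵), g(n) is dominated.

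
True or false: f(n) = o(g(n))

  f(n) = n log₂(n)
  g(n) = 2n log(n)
False

f(n) = n log₂(n) is O(n log n), and g(n) = 2n log(n) is O(n log n).
Since they have the same growth rate, f(n) = o(g(n)) is false.
(f = o(g) requires f to grow strictly slower, not equal.)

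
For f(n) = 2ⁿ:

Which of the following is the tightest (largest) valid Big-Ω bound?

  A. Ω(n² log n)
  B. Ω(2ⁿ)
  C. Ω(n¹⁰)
B

f(n) = 2ⁿ is Ω(2ⁿ).
All listed options are valid Big-Ω bounds (lower bounds),
but Ω(2ⁿ) is the tightest (largest valid bound).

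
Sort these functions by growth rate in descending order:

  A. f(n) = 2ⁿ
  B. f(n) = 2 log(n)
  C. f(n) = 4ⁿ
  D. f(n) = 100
C > A > B > D

Comparing growth rates:
C = 4ⁿ is O(4ⁿ)
A = 2ⁿ is O(2ⁿ)
B = 2 log(n) is O(log n)
D = 100 is O(1)

Therefore, the order from fastest to slowest is: C > A > B > D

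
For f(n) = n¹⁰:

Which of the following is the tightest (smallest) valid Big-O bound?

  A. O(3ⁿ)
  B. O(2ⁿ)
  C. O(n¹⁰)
C

f(n) = n¹⁰ is O(n¹⁰).
All listed options are valid Big-O bounds (upper bounds),
but O(n¹⁰) is the tightest (smallest valid bound).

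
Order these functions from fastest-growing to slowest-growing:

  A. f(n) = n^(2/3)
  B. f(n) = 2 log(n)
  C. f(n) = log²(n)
A > C > B

Comparing growth rates:
A = n^(2/3) is O(n^(2/3))
C = log²(n) is O(log² n)
B = 2 log(n) is O(log n)

Therefore, the order from fastest to slowest is: A > C > B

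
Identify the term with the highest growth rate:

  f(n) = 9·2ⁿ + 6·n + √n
9·2ⁿ

Looking at each term:
  - 9·2ⁿ is O(2ⁿ)
  - 6·n is O(n)
  - √n is O(√n)

The term 9·2ⁿ (O(2ⁿ)) grows fastest and dominates all others.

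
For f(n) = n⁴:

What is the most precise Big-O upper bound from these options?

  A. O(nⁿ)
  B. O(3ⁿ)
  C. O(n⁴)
C

f(n) = n⁴ is O(n⁴).
All listed options are valid Big-O bounds (upper bounds),
but O(n⁴) is the tightest (smallest valid bound).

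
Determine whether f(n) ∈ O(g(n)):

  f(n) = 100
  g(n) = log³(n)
True

f(n) = 100 is O(1), and g(n) = log³(n) is O(log³ n).
Since O(1) ⊆ O(log³ n) (f grows no faster than g), f(n) = O(g(n)) is true.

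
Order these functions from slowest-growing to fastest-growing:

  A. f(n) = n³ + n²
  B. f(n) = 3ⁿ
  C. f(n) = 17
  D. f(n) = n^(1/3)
C < D < A < B

Comparing growth rates:
C = 17 is O(1)
D = n^(1/3) is O(n^(1/3))
A = n³ + n² is O(n³)
B = 3ⁿ is O(3ⁿ)

Therefore, the order from slowest to fastest is: C < D < A < B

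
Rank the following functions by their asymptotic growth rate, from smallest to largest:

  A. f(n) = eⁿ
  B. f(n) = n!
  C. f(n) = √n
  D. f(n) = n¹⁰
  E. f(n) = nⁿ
C < D < A < B < E

Comparing growth rates:
C = √n is O(√n)
D = n¹⁰ is O(n¹⁰)
A = eⁿ is O(eⁿ)
B = n! is O(n!)
E = nⁿ is O(nⁿ)

Therefore, the order from slowest to fastest is: C < D < A < B < E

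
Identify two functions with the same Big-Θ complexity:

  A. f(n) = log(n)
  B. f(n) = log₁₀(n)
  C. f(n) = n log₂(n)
A and B

Examining each function:
  A. log(n) is O(log n)
  B. log₁₀(n) is O(log n)
  C. n log₂(n) is O(n log n)

Functions A and B both have the same complexity class.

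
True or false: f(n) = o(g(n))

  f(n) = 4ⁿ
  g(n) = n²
False

f(n) = 4ⁿ is O(4ⁿ), and g(n) = n² is O(n²).
Since O(4ⁿ) grows faster than or equal to O(n²), f(n) = o(g(n)) is false.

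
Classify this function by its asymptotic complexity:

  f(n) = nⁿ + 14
O(nⁿ)

The dominant term in nⁿ + 14 is nⁿ, which is Θ(nⁿ).
Lower-order terms (14) are asymptotically negligible.
Constants are absorbed, so the tightest bound is O(nⁿ).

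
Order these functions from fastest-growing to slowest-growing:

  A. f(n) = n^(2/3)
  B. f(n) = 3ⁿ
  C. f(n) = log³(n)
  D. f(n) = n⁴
B > D > A > C

Comparing growth rates:
B = 3ⁿ is O(3ⁿ)
D = n⁴ is O(n⁴)
A = n^(2/3) is O(n^(2/3))
C = log³(n) is O(log³ n)

Therefore, the order from fastest to slowest is: B > D > A > C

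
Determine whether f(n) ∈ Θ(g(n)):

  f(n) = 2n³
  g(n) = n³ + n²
True

f(n) = 2n³ and g(n) = n³ + n² are both O(n³).
Since they have the same asymptotic growth rate, f(n) = Θ(g(n)) is true.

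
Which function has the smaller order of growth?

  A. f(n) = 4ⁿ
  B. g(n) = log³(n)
B

f(n) = 4ⁿ is O(4ⁿ), while g(n) = log³(n) is O(log³ n).
Since O(log³ n) grows slower than O(4ⁿ), g(n) is dominated.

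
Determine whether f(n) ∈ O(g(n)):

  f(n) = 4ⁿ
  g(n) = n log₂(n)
False

f(n) = 4ⁿ is O(4ⁿ), and g(n) = n log₂(n) is O(n log n).
Since O(4ⁿ) grows faster than O(n log n), f(n) = O(g(n)) is false.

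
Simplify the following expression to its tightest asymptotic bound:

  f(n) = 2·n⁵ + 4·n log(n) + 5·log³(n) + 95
Θ(n⁵)

Order the terms by growth rate: 95 ≺ 5·log³(n) ≺ 4·n log(n) ≺ 2·n⁵.
The fastest-growing term 2·n⁵ dominates as n → ∞; dropping its constant factor gives Θ(n⁵).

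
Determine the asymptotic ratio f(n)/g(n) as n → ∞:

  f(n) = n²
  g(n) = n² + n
1

Since n² and n² + n have the same growth rate (O(n²)),
the ratio converges to a constant: 1.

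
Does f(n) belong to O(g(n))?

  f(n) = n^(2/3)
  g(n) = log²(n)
False

f(n) = n^(2/3) is O(n^(2/3)), and g(n) = log²(n) is O(log² n).
Since O(n^(2/3)) grows faster than O(log² n), f(n) = O(g(n)) is false.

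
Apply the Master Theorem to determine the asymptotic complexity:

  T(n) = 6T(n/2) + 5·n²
Θ(n^log₂(6))

Master Theorem: a = 6, b = 2, f(n) = 5·n².
Compute the critical exponent d = log₂(6) = 2.585.
Compare f(n) = Θ(n²) against n^d:
  k = 2 < d = 2.585, so f(n) = O(n^(d-ε)) — Case 1.
  The recursion cost dominates: T(n) = Θ(n^d) = Θ(n^log₂(6)).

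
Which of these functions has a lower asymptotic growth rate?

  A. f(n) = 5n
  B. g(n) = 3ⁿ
A

f(n) = 5n is O(n), while g(n) = 3ⁿ is O(3ⁿ).
Since O(n) grows slower than O(3ⁿ), f(n) is dominated.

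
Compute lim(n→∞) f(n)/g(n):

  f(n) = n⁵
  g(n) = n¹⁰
0

Since n⁵ (O(n⁵)) grows slower than n¹⁰ (O(n¹⁰)),
the ratio f(n)/g(n) → 0 as n → ∞.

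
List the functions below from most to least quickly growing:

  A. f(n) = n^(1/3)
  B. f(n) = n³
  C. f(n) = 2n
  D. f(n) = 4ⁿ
D > B > C > A

Comparing growth rates:
D = 4ⁿ is O(4ⁿ)
B = n³ is O(n³)
C = 2n is O(n)
A = n^(1/3) is O(n^(1/3))

Therefore, the order from fastest to slowest is: D > B > C > A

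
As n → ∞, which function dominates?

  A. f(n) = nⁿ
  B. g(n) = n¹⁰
A

f(n) = nⁿ is O(nⁿ), while g(n) = n¹⁰ is O(n¹⁰).
Since O(nⁿ) grows faster than O(n¹⁰), f(n) dominates.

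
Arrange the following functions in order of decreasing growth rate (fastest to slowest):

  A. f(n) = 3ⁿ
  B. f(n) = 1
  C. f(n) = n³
A > C > B

Comparing growth rates:
A = 3ⁿ is O(3ⁿ)
C = n³ is O(n³)
B = 1 is O(1)

Therefore, the order from fastest to slowest is: A > C > B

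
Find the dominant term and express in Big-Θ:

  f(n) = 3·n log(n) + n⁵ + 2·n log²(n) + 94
Θ(n⁵)

Order the terms by growth rate: 94 ≺ 3·n log(n) ≺ 2·n log²(n) ≺ n⁵.
The fastest-growing term n⁵ dominates as n → ∞; dropping its constant factor gives Θ(n⁵).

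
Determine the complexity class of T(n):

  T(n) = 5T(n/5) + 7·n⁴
Θ(n⁴)

Master Theorem: a = 5, b = 5, f(n) = 7·n⁴.
Compute the critical exponent d = log₅(5) = 1.
Compare f(n) = Θ(n⁴) against n^d:
  k = 4 > d = 1, so f(n) = Ω(n^(d+ε)) — Case 3.
  Regularity: a·(n/b)^4/n^4 = a/b^4 = 5/625 < 1 ✓.
  The top-level work dominates: T(n) = Θ(f(n)) = Θ(n⁴).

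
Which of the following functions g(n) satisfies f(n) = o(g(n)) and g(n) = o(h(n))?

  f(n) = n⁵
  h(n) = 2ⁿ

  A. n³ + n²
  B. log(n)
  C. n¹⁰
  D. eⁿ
C

We need g(n) with n⁵ = o(g(n)) and g(n) = o(2ⁿ), i.e. O(n⁵) ≺ g ≺ O(2ⁿ).
Check each option:
  A. n³ + n² — O(n³) does not grow strictly faster than f(n)
  B. log(n) — O(log n) does not grow strictly faster than f(n)
  C. n¹⁰ — O(n¹⁰) is strictly between O(n⁵) and O(2ⁿ) ✓
  D. eⁿ — O(eⁿ) does not grow strictly slower than h(n)

Only option C (n¹⁰) lies strictly between.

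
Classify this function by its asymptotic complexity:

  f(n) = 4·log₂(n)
O(log n)

The dominant term in 4·log₂(n) is 4·log₂(n), which is Θ(log n).
Constants are absorbed, so the tightest bound is O(log n).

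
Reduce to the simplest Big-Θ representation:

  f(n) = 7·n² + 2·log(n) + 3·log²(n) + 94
Θ(n²)

Order the terms by growth rate: 94 ≺ 2·log(n) ≺ 3·log²(n) ≺ 7·n².
The fastest-growing term 7·n² dominates as n → ∞; dropping its constant factor gives Θ(n²).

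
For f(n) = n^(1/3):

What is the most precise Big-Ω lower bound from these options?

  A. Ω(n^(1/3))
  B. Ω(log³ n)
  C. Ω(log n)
A

f(n) = n^(1/3) is Ω(n^(1/3)).
All listed options are valid Big-Ω bounds (lower bounds),
but Ω(n^(1/3)) is the tightest (largest valid bound).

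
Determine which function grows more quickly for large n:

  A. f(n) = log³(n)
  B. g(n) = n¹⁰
B

f(n) = log³(n) is O(log³ n), while g(n) = n¹⁰ is O(n¹⁰).
Since O(n¹⁰) grows faster than O(log³ n), g(n) dominates.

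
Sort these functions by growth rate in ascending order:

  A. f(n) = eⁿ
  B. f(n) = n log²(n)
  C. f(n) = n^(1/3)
C < B < A

Comparing growth rates:
C = n^(1/3) is O(n^(1/3))
B = n log²(n) is O(n log² n)
A = eⁿ is O(eⁿ)

Therefore, the order from slowest to fastest is: C < B < A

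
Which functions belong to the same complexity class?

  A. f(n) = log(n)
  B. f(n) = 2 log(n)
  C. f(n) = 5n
A and B

Examining each function:
  A. log(n) is O(log n)
  B. 2 log(n) is O(log n)
  C. 5n is O(n)

Functions A and B both have the same complexity class.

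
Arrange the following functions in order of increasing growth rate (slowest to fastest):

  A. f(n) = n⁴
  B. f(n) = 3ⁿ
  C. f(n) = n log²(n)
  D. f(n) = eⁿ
C < A < D < B

Comparing growth rates:
C = n log²(n) is O(n log² n)
A = n⁴ is O(n⁴)
D = eⁿ is O(eⁿ)
B = 3ⁿ is O(3ⁿ)

Therefore, the order from slowest to fastest is: C < A < D < B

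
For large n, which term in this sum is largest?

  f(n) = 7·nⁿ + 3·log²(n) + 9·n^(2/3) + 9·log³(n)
7·nⁿ

Looking at each term:
  - 7·nⁿ is O(nⁿ)
  - 3·log²(n) is O(log² n)
  - 9·n^(2/3) is O(n^(2/3))
  - 9·log³(n) is O(log³ n)

The term 7·nⁿ (O(nⁿ)) grows fastest and dominates all others.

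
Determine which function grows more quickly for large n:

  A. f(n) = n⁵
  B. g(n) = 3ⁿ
B

f(n) = n⁵ is O(n⁵), while g(n) = 3ⁿ is O(3ⁿ).
Since O(3ⁿ) grows faster than O(n⁵), g(n) dominates.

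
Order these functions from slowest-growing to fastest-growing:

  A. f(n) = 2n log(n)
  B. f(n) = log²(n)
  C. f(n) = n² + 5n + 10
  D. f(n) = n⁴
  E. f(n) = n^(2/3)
B < E < A < C < D

Comparing growth rates:
B = log²(n) is O(log² n)
E = n^(2/3) is O(n^(2/3))
A = 2n log(n) is O(n log n)
C = n² + 5n + 10 is O(n²)
D = n⁴ is O(n⁴)

Therefore, the order from slowest to fastest is: B < E < A < C < D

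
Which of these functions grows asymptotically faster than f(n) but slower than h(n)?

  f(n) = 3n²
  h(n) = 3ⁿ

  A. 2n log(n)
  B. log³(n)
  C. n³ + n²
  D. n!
C

We need g(n) with 3n² = o(g(n)) and g(n) = o(3ⁿ), i.e. O(n²) ≺ g ≺ O(3ⁿ).
Check each option:
  A. 2n log(n) — O(n log n) does not grow strictly faster than f(n)
  B. log³(n) — O(log³ n) does not grow strictly faster than f(n)
  C. n³ + n² — O(n³) is strictly between O(n²) and O(3ⁿ) ✓
  D. n! — O(n!) does not grow strictly slower than h(n)

Only option C (n³ + n²) lies strictly between.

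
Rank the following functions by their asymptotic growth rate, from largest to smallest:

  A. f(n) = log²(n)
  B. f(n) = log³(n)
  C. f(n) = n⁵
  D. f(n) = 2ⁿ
D > C > B > A

Comparing growth rates:
D = 2ⁿ is O(2ⁿ)
C = n⁵ is O(n⁵)
B = log³(n) is O(log³ n)
A = log²(n) is O(log² n)

Therefore, the order from fastest to slowest is: D > C > B > A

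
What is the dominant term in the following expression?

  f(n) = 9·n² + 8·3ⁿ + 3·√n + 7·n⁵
8·3ⁿ

Looking at each term:
  - 9·n² is O(n²)
  - 8·3ⁿ is O(3ⁿ)
  - 3·√n is O(√n)
  - 7·n⁵ is O(n⁵)

The term 8·3ⁿ (O(3ⁿ)) grows fastest and dominates all others.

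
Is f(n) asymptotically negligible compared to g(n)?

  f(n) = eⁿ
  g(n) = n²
False

f(n) = eⁿ is O(eⁿ), and g(n) = n² is O(n²).
Since O(eⁿ) grows faster than or equal to O(n²), f(n) = o(g(n)) is false.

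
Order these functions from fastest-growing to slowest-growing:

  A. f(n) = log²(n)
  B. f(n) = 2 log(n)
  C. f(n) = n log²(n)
C > A > B

Comparing growth rates:
C = n log²(n) is O(n log² n)
A = log²(n) is O(log² n)
B = 2 log(n) is O(log n)

Therefore, the order from fastest to slowest is: C > A > B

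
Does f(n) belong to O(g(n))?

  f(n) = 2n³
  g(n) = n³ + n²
True

f(n) = 2n³ and g(n) = n³ + n² are both O(n³).
Big-O permits equal growth rates (f ≤ c·g for some c), so f(n) = O(g(n)) is true.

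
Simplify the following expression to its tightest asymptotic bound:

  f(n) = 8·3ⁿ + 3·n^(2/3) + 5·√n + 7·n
Θ(3ⁿ)

Order the terms by growth rate: 5·√n ≺ 3·n^(2/3) ≺ 7·n ≺ 8·3ⁿ.
The fastest-growing term 8·3ⁿ dominates as n → ∞; dropping its constant factor gives Θ(3ⁿ).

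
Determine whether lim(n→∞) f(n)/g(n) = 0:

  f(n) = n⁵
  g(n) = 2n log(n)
False

f(n) = n⁵ is O(n⁵), and g(n) = 2n log(n) is O(n log n).
Since O(n⁵) grows faster than or equal to O(n log n), f(n) = o(g(n)) is false.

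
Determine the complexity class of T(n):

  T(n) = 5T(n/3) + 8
Θ(n^log₃(5))

Master Theorem: a = 5, b = 3, f(n) = 8.
Compute the critical exponent d = log₃(5) = 1.465.
Compare f(n) = Θ(1) against n^d:
  k = 0 < d = 1.465, so f(n) = O(n^(d-ε)) — Case 1.
  The recursion cost dominates: T(n) = Θ(n^d) = Θ(n^log₃(5)).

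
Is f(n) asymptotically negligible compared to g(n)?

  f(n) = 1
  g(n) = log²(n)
True

f(n) = 1 is O(1), and g(n) = log²(n) is O(log² n).
Since O(1) grows strictly slower than O(log² n), f(n) = o(g(n)) is true.
This means lim(n→∞) f(n)/g(n) = 0.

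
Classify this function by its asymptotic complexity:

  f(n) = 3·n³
O(n³)

The dominant term in 3·n³ is 3·n³, which is Θ(n³).
Constants are absorbed, so the tightest bound is O(n³).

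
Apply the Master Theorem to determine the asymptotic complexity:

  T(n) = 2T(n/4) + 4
Θ(n^log₄(2))

Master Theorem: a = 2, b = 4, f(n) = 4.
Compute the critical exponent d = log₄(2) = 0.500.
Compare f(n) = Θ(1) against n^d:
  k = 0 < d = 0.500, so f(n) = O(n^(d-ε)) — Case 1.
  The recursion cost dominates: T(n) = Θ(n^d) = Θ(n^log₄(2)).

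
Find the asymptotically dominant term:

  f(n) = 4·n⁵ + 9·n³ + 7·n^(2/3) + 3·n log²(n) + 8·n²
4·n⁵

Looking at each term:
  - 4·n⁵ is O(n⁵)
  - 9·n³ is O(n³)
  - 7·n^(2/3) is O(n^(2/3))
  - 3·n log²(n) is O(n log² n)
  - 8·n² is O(n²)

The term 4·n⁵ (O(n⁵)) grows fastest and dominates all others.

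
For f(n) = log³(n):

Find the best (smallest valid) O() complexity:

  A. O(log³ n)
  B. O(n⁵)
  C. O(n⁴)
A

f(n) = log³(n) is O(log³ n).
All listed options are valid Big-O bounds (upper bounds),
but O(log³ n) is the tightest (smallest valid bound).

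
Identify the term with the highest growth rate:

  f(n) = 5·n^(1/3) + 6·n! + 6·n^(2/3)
6·n!

Looking at each term:
  - 5·n^(1/3) is O(n^(1/3))
  - 6·n! is O(n!)
  - 6·n^(2/3) is O(n^(2/3))

The term 6·n! (O(n!)) grows fastest and dominates all others.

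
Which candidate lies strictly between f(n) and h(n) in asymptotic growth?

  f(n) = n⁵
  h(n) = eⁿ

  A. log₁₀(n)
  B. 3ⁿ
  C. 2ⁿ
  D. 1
C

We need g(n) with n⁵ = o(g(n)) and g(n) = o(eⁿ), i.e. O(n⁵) ≺ g ≺ O(eⁿ).
Check each option:
  A. log₁₀(n) — O(log n) does not grow strictly faster than f(n)
  B. 3ⁿ — O(3ⁿ) does not grow strictly slower than h(n)
  C. 2ⁿ — O(2ⁿ) is strictly between O(n⁵) and O(eⁿ) ✓
  D. 1 — O(1) does not grow strictly faster than f(n)

Only option C (2ⁿ) lies strictly between.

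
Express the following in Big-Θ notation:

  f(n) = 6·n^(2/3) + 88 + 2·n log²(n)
Θ(n log² n)

Order the terms by growth rate: 88 ≺ 6·n^(2/3) ≺ 2·n log²(n).
The fastest-growing term 2·n log²(n) dominates as n → ∞; dropping its constant factor gives Θ(n log² n).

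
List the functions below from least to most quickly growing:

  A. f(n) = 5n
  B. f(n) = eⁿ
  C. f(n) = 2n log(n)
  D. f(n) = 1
D < A < C < B

Comparing growth rates:
D = 1 is O(1)
A = 5n is O(n)
C = 2n log(n) is O(n log n)
B = eⁿ is O(eⁿ)

Therefore, the order from slowest to fastest is: D < A < C < B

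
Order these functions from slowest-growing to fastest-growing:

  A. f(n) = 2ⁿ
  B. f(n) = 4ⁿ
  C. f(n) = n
C < A < B

Comparing growth rates:
C = n is O(n)
A = 2ⁿ is O(2ⁿ)
B = 4ⁿ is O(4ⁿ)

Therefore, the order from slowest to fastest is: C < A < B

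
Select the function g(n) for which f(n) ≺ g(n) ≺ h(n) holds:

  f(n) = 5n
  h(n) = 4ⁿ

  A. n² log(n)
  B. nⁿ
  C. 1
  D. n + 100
A

We need g(n) with 5n = o(g(n)) and g(n) = o(4ⁿ), i.e. O(n) ≺ g ≺ O(4ⁿ).
Check each option:
  A. n² log(n) — O(n² log n) is strictly between O(n) and O(4ⁿ) ✓
  B. nⁿ — O(nⁿ) does not grow strictly slower than h(n)
  C. 1 — O(1) does not grow strictly faster than f(n)
  D. n + 100 — O(n) does not grow strictly faster than f(n)

Only option A (n² log(n)) lies strictly between.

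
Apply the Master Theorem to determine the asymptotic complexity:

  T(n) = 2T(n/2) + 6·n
Θ(n log n)

Master Theorem: a = 2, b = 2, f(n) = 6·n.
Compute the critical exponent d = log₂(2) = 1.
Compare f(n) = Θ(n) against n^d:
  k = 1 = d, so f(n) = Θ(n^d) — Case 2.
  Work is balanced across levels: T(n) = Θ(n^d log n) = Θ(n log n).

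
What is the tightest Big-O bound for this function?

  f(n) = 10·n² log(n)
O(n² log n)

The dominant term in 10·n² log(n) is 10·n² log(n), which is Θ(n² log n).
Constants are absorbed, so the tightest bound is O(n² log n).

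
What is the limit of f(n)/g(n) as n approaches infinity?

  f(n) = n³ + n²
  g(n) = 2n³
1/2

Since n³ + n² and 2n³ have the same growth rate (O(n³)),
the ratio converges to a constant: 1/2.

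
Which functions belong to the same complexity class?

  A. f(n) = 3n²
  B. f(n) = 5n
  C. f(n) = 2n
B and C

Examining each function:
  A. 3n² is O(n²)
  B. 5n is O(n)
  C. 2n is O(n)

Functions B and C both have the same complexity class.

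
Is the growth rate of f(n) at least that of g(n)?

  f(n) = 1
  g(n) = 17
True

f(n) = 1 and g(n) = 17 are both O(1).
Big-Ω permits equal growth rates (f ≥ c·g for some c > 0), so f(n) = Ω(g(n)) is true.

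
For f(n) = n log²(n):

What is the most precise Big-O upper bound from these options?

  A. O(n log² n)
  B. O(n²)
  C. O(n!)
A

f(n) = n log²(n) is O(n log² n).
All listed options are valid Big-O bounds (upper bounds),
but O(n log² n) is the tightest (smallest valid bound).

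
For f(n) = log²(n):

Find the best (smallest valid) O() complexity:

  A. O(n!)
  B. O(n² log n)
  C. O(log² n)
C

f(n) = log²(n) is O(log² n).
All listed options are valid Big-O bounds (upper bounds),
but O(log² n) is the tightest (smallest valid bound).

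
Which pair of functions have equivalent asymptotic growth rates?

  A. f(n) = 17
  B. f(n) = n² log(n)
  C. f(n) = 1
A and C

Examining each function:
  A. 17 is O(1)
  B. n² log(n) is O(n² log n)
  C. 1 is O(1)

Functions A and C both have the same complexity class.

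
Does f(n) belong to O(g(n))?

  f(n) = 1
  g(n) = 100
True

f(n) = 1 and g(n) = 100 are both O(1).
Big-O permits equal growth rates (f ≤ c·g for some c), so f(n) = O(g(n)) is true.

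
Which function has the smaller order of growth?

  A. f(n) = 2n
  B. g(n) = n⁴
A

f(n) = 2n is O(n), while g(n) = n⁴ is O(n⁴).
Since O(n) grows slower than O(n⁴), f(n) is dominated.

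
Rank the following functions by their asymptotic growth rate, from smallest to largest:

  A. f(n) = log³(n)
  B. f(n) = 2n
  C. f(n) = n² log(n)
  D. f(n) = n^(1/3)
A < D < B < C

Comparing growth rates:
A = log³(n) is O(log³ n)
D = n^(1/3) is O(n^(1/3))
B = 2n is O(n)
C = n² log(n) is O(n² log n)

Therefore, the order from slowest to fastest is: A < D < B < C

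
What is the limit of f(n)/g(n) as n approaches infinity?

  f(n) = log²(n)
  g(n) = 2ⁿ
0

Since log²(n) (O(log² n)) grows slower than 2ⁿ (O(2ⁿ)),
the ratio f(n)/g(n) → 0 as n → ∞.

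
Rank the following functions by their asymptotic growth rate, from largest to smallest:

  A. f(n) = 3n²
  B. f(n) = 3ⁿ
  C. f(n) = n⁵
B > C > A

Comparing growth rates:
B = 3ⁿ is O(3ⁿ)
C = n⁵ is O(n⁵)
A = 3n² is O(n²)

Therefore, the order from fastest to slowest is: B > C > A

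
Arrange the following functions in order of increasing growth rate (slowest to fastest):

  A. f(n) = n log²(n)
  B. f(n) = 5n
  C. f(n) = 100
C < B < A

Comparing growth rates:
C = 100 is O(1)
B = 5n is O(n)
A = n log²(n) is O(n log² n)

Therefore, the order from slowest to fastest is: C < B < A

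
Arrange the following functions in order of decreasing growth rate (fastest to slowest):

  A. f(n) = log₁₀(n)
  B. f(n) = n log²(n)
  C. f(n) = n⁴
C > B > A

Comparing growth rates:
C = n⁴ is O(n⁴)
B = n log²(n) is O(n log² n)
A = log₁₀(n) is O(log n)

Therefore, the order from fastest to slowest is: C > B > A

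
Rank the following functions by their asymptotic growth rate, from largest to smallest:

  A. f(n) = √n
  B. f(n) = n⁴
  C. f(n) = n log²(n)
B > C > A

Comparing growth rates:
B = n⁴ is O(n⁴)
C = n log²(n) is O(n log² n)
A = √n is O(√n)

Therefore, the order from fastest to slowest is: B > C > A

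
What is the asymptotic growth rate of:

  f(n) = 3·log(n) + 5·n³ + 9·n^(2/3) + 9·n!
Θ(n!)

Order the terms by growth rate: 3·log(n) ≺ 9·n^(2/3) ≺ 5·n³ ≺ 9·n!.
The fastest-growing term 9·n! dominates as n → ∞; dropping its constant factor gives Θ(n!).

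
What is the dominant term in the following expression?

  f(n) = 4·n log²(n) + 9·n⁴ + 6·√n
9·n⁴

Looking at each term:
  - 4·n log²(n) is O(n log² n)
  - 9·n⁴ is O(n⁴)
  - 6·√n is O(√n)

The term 9·n⁴ (O(n⁴)) grows fastest and dominates all others.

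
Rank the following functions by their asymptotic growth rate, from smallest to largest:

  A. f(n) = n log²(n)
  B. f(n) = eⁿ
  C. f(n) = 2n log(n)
C < A < B

Comparing growth rates:
C = 2n log(n) is O(n log n)
A = n log²(n) is O(n log² n)
B = eⁿ is O(eⁿ)

Therefore, the order from slowest to fastest is: C < A < B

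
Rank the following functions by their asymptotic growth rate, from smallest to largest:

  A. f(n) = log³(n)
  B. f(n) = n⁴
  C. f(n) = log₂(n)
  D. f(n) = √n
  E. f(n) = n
C < A < D < E < B

Comparing growth rates:
C = log₂(n) is O(log n)
A = log³(n) is O(log³ n)
D = √n is O(√n)
E = n is O(n)
B = n⁴ is O(n⁴)

Therefore, the order from slowest to fastest is: C < A < D < E < B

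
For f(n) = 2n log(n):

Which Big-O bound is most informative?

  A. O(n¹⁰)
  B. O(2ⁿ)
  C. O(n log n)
C

f(n) = 2n log(n) is O(n log n).
All listed options are valid Big-O bounds (upper bounds),
but O(n log n) is the tightest (smallest valid bound).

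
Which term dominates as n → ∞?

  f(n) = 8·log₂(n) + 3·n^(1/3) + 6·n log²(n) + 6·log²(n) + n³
n³

Looking at each term:
  - 8·log₂(n) is O(log n)
  - 3·n^(1/3) is O(n^(1/3))
  - 6·n log²(n) is O(n log² n)
  - 6·log²(n) is O(log² n)
  - n³ is O(n³)

The term n³ (O(n³)) grows fastest and dominates all others.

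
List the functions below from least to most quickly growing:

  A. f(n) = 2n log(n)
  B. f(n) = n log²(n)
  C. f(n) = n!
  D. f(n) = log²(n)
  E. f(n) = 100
E < D < A < B < C

Comparing growth rates:
E = 100 is O(1)
D = log²(n) is O(log² n)
A = 2n log(n) is O(n log n)
B = n log²(n) is O(n log² n)
C = n! is O(n!)

Therefore, the order from slowest to fastest is: E < D < A < B < C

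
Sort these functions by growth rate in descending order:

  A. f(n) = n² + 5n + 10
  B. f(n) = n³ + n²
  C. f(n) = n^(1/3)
B > A > C

Comparing growth rates:
B = n³ + n² is O(n³)
A = n² + 5n + 10 is O(n²)
C = n^(1/3) is O(n^(1/3))

Therefore, the order from fastest to slowest is: B > A > C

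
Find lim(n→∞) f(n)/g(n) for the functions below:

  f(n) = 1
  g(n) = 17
1/17

Since 1 and 17 have the same growth rate (O(1)),
the ratio converges to a constant: 1/17.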